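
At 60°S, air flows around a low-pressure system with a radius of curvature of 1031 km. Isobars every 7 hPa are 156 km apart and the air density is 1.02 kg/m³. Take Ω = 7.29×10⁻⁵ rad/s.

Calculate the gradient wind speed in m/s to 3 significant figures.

28.6 m/s

Coriolis parameter at 60°S:
f = 2Ω sin φ = 2 × 7.29×10⁻⁵ × sin 60° = 1.26×10⁻⁴ s⁻¹
Pressure gradient: |∂P/∂n| = 700 Pa / 156000 m = 4.49×10⁻³ Pa/m
Geostrophic speed: V_g = |∂P/∂n|/(fρ) = 4.49×10⁻³/(1.26×10⁻⁴ × 1.02) = 34.8 m/s
Around a low, centrifugal force acts outward with Coriolis, so pressure-gradient force balances both:
(1/ρ)|∂P/∂n| = fV + V²/R  →  V² + fR·V − fR·V_g = 0
With fR = 1.26×10⁻⁴ × 1031×10³ m = 130 m/s:
V = [−fR + √((fR)² + 4 fR V_g)]/2 = [−130 + √(130² + 4×130×34.8)]/2 = 28.6 m/s
Subgeostrophic (V < V_g = 34.8 m/s), as expected around a low.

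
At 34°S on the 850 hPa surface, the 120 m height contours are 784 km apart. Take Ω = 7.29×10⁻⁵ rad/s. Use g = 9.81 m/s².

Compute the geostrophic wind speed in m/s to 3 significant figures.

Coriolis parameter at 34°S:
f = 2Ω sin φ = 2 × 7.29×10⁻⁵ × sin 34° = 8.15×10⁻⁵ s⁻¹
Height gradient: |∂Z/∂n| = 120 m / 784000 m = 1.53×10⁻⁴
On a pressure surface, geostrophic balance gives V_g = (g/f)|∂Z/∂n|:
V_g = 9.81 × 1.53×10⁻⁴ / 8.15×10⁻⁵ = 18.4 m/s

18.4 m/s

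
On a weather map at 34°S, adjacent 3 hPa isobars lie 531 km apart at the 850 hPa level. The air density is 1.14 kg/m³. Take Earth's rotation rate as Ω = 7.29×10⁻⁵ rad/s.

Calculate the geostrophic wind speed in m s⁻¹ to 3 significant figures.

6.08 m s⁻¹

Coriolis parameter at 34°S:
f = 2Ω sin φ = 2 × 7.29×10⁻⁵ × sin 34° = 8.15×10⁻⁵ s⁻¹
Pressure gradient: |∂P/∂n| = 300 Pa / 531000 m = 5.65×10⁻⁴ Pa/m
Geostrophic balance (pressure-gradient force = Coriolis force):
V_g = (1/(fρ)) |∂P/∂n| = 5.65×10⁻⁴ / (8.15×10⁻⁵ × 1.14) = 6.08 m/s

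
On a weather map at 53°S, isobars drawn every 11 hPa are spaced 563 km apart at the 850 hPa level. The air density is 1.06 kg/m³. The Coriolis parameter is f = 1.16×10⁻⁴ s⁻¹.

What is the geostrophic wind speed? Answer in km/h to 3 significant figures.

Pressure gradient: |∂P/∂n| = 1100 Pa / 563000 m = 1.95×10⁻³ Pa/m
Geostrophic balance (pressure-gradient force = Coriolis force):
V_g = (1/(fρ)) |∂P/∂n| = 1.95×10⁻³ / (1.16×10⁻⁴ × 1.06) = 15.9 m/s
Converting: 15.9 m/s × 3.6 = 57.2 km/h

57.2 km/h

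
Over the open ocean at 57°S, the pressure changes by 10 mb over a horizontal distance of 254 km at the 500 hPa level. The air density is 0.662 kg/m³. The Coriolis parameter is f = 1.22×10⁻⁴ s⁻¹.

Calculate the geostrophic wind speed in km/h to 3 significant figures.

Pressure gradient: |∂P/∂n| = 1000 Pa / 254000 m = 3.94×10⁻³ Pa/m
Geostrophic balance (pressure-gradient force = Coriolis force):
V_g = (1/(fρ)) |∂P/∂n| = 3.94×10⁻³ / (1.22×10⁻⁴ × 0.662) = 48.7 m/s
Converting: 48.7 m/s × 3.6 = 175 km/h

175 km/h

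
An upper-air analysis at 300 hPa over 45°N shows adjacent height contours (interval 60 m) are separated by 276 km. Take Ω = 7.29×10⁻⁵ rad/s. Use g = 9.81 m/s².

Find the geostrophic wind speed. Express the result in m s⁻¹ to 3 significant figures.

20.7 m s⁻¹

Coriolis parameter at 45°N:
f = 2Ω sin φ = 2 × 7.29×10⁻⁵ × sin 45° = 1.03×10⁻⁴ s⁻¹
Height gradient: |∂Z/∂n| = 60 m / 276000 m = 2.17×10⁻⁴
On a pressure surface, geostrophic balance gives V_g = (g/f)|∂Z/∂n|:
V_g = 9.81 × 2.17×10⁻⁴ / 1.03×10⁻⁴ = 20.7 m/s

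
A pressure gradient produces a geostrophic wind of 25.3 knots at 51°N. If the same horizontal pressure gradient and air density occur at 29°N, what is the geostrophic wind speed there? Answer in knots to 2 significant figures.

With the same pressure gradient and density, V_g ∝ 1/f ∝ 1/sin φ.
V₂ = V₁ · sin φ₁ / sin φ₂ = 25.3 × sin 51° / sin 29°
V₂ = 25.3 × 0.7771/0.4848 = 41 knots

41 knots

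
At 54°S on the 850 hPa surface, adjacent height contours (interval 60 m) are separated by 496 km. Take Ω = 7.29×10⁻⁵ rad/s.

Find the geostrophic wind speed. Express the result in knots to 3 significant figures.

19.6 knots

Coriolis parameter at 54°S:
f = 2Ω sin φ = 2 × 7.29×10⁻⁵ × sin 54° = 1.18×10⁻⁴ s⁻¹
Height gradient: |∂Z/∂n| = 60 m / 496000 m = 1.21×10⁻⁴
On a pressure surface, geostrophic balance gives V_g = (g/f)|∂Z/∂n|:
V_g = 9.81 × 1.21×10⁻⁴ / 1.18×10⁻⁴ = 10.1 m/s
Converting: 10.1 m/s × 1.944 = 19.6 knots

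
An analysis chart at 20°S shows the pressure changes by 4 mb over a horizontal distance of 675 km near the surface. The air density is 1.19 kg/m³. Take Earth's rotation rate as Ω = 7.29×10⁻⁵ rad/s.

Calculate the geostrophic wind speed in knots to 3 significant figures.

Coriolis parameter at 20°S:
f = 2Ω sin φ = 2 × 7.29×10⁻⁵ × sin 20° = 4.99×10⁻⁵ s⁻¹
Pressure gradient: |∂P/∂n| = 400 Pa / 675000 m = 5.93×10⁻⁴ Pa/m
Geostrophic balance (pressure-gradient force = Coriolis force):
V_g = (1/(fρ)) |∂P/∂n| = 5.93×10⁻⁴ / (4.99×10⁻⁵ × 1.19) = 9.99 m/s
Converting: 9.99 m/s × 1.944 = 19.4 knots

19.4 knots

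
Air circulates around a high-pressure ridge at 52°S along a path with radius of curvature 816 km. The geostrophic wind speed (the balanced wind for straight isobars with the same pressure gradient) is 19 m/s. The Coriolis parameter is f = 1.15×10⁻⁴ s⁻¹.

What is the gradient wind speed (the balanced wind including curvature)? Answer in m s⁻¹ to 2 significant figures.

26 m s⁻¹

Around a high, pressure-gradient force acts outward with centrifugal, so Coriolis balances both:
fV = (1/ρ)|∂P/∂n| + V²/R  →  V² − fR·V + fR·V_g = 0
With fR = 1.15×10⁻⁴ × 816×10³ m = 93.8 m/s:
V = [fR − √((fR)² − 4 fR V_g)]/2 = [93.8 − √(93.8² − 4×93.8×19)]/2 = 26.5 m/s
Supergeostrophic (V > V_g = 19 m/s), as expected around a high.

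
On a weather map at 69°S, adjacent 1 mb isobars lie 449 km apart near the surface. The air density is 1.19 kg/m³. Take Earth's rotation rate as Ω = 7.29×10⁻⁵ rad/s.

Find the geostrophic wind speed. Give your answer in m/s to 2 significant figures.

Coriolis parameter at 69°S:
f = 2Ω sin φ = 2 × 7.29×10⁻⁵ × sin 69° = 1.36×10⁻⁴ s⁻¹
Pressure gradient: |∂P/∂n| = 100 Pa / 449000 m = 2.23×10⁻⁴ Pa/m
Geostrophic balance (pressure-gradient force = Coriolis force):
V_g = (1/(fρ)) |∂P/∂n| = 2.23×10⁻⁴ / (1.36×10⁻⁴ × 1.19) = 1.37 m/s

1.4 m/s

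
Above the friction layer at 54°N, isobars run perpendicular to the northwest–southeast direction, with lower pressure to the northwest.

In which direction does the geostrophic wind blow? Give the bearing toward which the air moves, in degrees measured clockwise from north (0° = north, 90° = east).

The pressure-gradient force points toward the northwest (bearing 315°).
Geostrophic balance: in the Northern Hemisphere the Coriolis force deflects motion to the right, so the geostrophic wind blows 90° to the right of the pressure-gradient force (low pressure on the left).
Rotating 315° by 90° clockwise gives 045° — the wind blows toward the northeast.

045°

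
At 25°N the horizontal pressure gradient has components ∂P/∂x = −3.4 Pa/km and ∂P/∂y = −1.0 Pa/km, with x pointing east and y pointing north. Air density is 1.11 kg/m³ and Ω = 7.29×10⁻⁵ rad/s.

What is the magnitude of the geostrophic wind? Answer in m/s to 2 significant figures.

Coriolis parameter at 25°N:
f = 2Ω sin φ = 2 × 7.29×10⁻⁵ × sin 25° = 6.16×10⁻⁵ s⁻¹
Component geostrophic relations (x east, y north):
u_g = −(1/(fρ)) ∂P/∂y,  v_g = (1/(fρ)) ∂P/∂x
u_g = −(−1.0×10⁻³)/(6.16×10⁻⁵ × 1.11) = 14.6 m/s;  v_g = (−3.4×10⁻³)/(6.16×10⁻⁵ × 1.11) = −49.7 m/s
|V_g| = √(u_g² + v_g²) = 51.8 m/s

52 m/s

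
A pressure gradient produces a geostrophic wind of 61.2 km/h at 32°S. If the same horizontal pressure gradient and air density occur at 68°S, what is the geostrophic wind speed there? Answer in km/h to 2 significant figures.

With the same pressure gradient and density, V_g ∝ 1/f ∝ 1/sin φ.
V₂ = V₁ · sin φ₁ / sin φ₂ = 61.2 × sin 32° / sin 68°
V₂ = 61.2 × 0.5299/0.9272 = 35 km/h

35 km/h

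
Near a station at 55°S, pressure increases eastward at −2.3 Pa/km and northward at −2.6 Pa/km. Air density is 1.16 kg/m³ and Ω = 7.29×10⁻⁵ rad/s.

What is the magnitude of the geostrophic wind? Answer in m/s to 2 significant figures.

Coriolis parameter at 55°S:
f = 2Ω sin φ = 2 × 7.29×10⁻⁵ × sin 55° = 1.19×10⁻⁴ s⁻¹
In the Southern Hemisphere f is negative: f = −1.19×10⁻⁴ s⁻¹.
Component geostrophic relations (x east, y north):
u_g = −(1/(fρ)) ∂P/∂y,  v_g = (1/(fρ)) ∂P/∂x
u_g = −(−2.6×10⁻³)/(−1.19×10⁻⁴ × 1.16) = −18.8 m/s;  v_g = (−2.3×10⁻³)/(−1.19×10⁻⁴ × 1.16) = 16.6 m/s
|V_g| = √(u_g² + v_g²) = 25.1 m/s

25 m/s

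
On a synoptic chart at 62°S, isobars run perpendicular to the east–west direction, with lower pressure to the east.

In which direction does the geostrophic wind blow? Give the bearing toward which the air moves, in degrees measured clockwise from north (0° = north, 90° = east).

000°

The pressure-gradient force points toward the east (bearing 090°).
Geostrophic balance: in the Southern Hemisphere the Coriolis force deflects motion to the left, so the geostrophic wind blows 90° to the left of the pressure-gradient force (low pressure on the right).
Rotating 090° by 90° counterclockwise gives 000° — the wind blows toward the north.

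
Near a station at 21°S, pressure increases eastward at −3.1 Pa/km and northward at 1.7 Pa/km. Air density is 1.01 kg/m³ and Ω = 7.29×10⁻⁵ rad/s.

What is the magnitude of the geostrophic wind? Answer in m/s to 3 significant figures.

Coriolis parameter at 21°S:
f = 2Ω sin φ = 2 × 7.29×10⁻⁵ × sin 21° = 5.23×10⁻⁵ s⁻¹
In the Southern Hemisphere f is negative: f = −5.23×10⁻⁵ s⁻¹.
Component geostrophic relations (x east, y north):
u_g = −(1/(fρ)) ∂P/∂y,  v_g = (1/(fρ)) ∂P/∂x
u_g = −(1.7×10⁻³)/(−5.23×10⁻⁵ × 1.01) = 32.2 m/s;  v_g = (−3.1×10⁻³)/(−5.23×10⁻⁵ × 1.01) = 58.7 m/s
|V_g| = √(u_g² + v_g²) = 67.0 m/s

67.0 m/s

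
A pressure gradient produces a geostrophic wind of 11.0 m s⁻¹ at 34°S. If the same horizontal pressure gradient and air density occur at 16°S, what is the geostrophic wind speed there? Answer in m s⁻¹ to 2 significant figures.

22 m s⁻¹

With the same pressure gradient and density, V_g ∝ 1/f ∝ 1/sin φ.
V₂ = V₁ · sin φ₁ / sin φ₂ = 11.0 × sin 34° / sin 16°
V₂ = 11.0 × 0.5592/0.2756 = 22 m s⁻¹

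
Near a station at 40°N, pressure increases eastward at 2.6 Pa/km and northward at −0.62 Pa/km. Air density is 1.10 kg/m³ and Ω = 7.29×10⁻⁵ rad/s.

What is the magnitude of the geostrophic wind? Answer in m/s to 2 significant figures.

26 m/s

Coriolis parameter at 40°N:
f = 2Ω sin φ = 2 × 7.29×10⁻⁵ × sin 40° = 9.37×10⁻⁵ s⁻¹
Component geostrophic relations (x east, y north):
u_g = −(1/(fρ)) ∂P/∂y,  v_g = (1/(fρ)) ∂P/∂x
u_g = −(−0.62×10⁻³)/(9.37×10⁻⁵ × 1.10) = 6.01 m/s;  v_g = (2.6×10⁻³)/(9.37×10⁻⁵ × 1.10) = 25.2 m/s
|V_g| = √(u_g² + v_g²) = 25.9 m/s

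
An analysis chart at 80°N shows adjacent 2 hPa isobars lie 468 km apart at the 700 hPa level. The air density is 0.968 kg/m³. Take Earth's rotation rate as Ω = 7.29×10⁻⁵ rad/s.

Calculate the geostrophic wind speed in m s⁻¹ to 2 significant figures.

3.1 m s⁻¹

Coriolis parameter at 80°N:
f = 2Ω sin φ = 2 × 7.29×10⁻⁵ × sin 80° = 1.44×10⁻⁴ s⁻¹
Pressure gradient: |∂P/∂n| = 200 Pa / 468000 m = 4.27×10⁻⁴ Pa/m
Geostrophic balance (pressure-gradient force = Coriolis force):
V_g = (1/(fρ)) |∂P/∂n| = 4.27×10⁻⁴ / (1.44×10⁻⁴ × 0.968) = 3.07 m/s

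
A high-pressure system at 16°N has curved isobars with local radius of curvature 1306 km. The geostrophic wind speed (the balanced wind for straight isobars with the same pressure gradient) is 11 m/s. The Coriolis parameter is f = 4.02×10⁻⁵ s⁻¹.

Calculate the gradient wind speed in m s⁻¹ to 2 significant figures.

16 m s⁻¹

Around a high, pressure-gradient force acts outward with centrifugal, so Coriolis balances both:
fV = (1/ρ)|∂P/∂n| + V²/R  →  V² − fR·V + fR·V_g = 0
With fR = 4.02×10⁻⁵ × 1306×10³ m = 52.5 m/s:
V = [fR − √((fR)² − 4 fR V_g)]/2 = [52.5 − √(52.5² − 4×52.5×11)]/2 = 15.7 m/s
Supergeostrophic (V > V_g = 11 m/s), as expected around a high.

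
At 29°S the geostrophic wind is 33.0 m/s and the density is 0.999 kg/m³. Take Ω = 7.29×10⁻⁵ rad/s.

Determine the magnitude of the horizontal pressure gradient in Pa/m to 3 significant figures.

Coriolis parameter at 29°S:
f = 2Ω sin φ = 2 × 7.29×10⁻⁵ × sin 29° = 7.07×10⁻⁵ s⁻¹
Geostrophic balance rearranged: |∂P/∂n| = f ρ V_g
|∂P/∂n| = 7.07×10⁻⁵ × 0.999 × 33.0 = 2.33×10⁻³ Pa/m

2.33×10⁻³ Pa/m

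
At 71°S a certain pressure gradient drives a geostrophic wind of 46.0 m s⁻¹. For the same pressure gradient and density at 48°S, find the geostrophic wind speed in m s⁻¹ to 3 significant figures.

With the same pressure gradient and density, V_g ∝ 1/f ∝ 1/sin φ.
V₂ = V₁ · sin φ₁ / sin φ₂ = 46.0 × sin 71° / sin 48°
V₂ = 46.0 × 0.9455/0.7431 = 58.5 m s⁻¹

58.5 m s⁻¹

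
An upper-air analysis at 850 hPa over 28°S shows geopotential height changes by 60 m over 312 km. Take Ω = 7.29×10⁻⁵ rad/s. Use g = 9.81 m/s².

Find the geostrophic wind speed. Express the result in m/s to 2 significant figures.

28 m/s

Coriolis parameter at 28°S:
f = 2Ω sin φ = 2 × 7.29×10⁻⁵ × sin 28° = 6.84×10⁻⁵ s⁻¹
Height gradient: |∂Z/∂n| = 60 m / 312000 m = 1.92×10⁻⁴
On a pressure surface, geostrophic balance gives V_g = (g/f)|∂Z/∂n|:
V_g = 9.81 × 1.92×10⁻⁴ / 6.84×10⁻⁵ = 27.6 m/s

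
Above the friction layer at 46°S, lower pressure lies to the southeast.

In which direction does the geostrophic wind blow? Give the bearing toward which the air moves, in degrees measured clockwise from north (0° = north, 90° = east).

The pressure-gradient force points toward the southeast (bearing 135°).
Geostrophic balance: in the Southern Hemisphere the Coriolis force deflects motion to the left, so the geostrophic wind blows 90° to the left of the pressure-gradient force (low pressure on the right).
Rotating 135° by 90° counterclockwise gives 045° — the wind blows toward the northeast.

045°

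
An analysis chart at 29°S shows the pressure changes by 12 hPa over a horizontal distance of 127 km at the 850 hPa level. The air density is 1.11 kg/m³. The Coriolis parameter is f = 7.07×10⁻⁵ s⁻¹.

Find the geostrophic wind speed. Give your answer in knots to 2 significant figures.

230 knots

Pressure gradient: |∂P/∂n| = 1200 Pa / 127000 m = 9.45×10⁻³ Pa/m
Geostrophic balance (pressure-gradient force = Coriolis force):
V_g = (1/(fρ)) |∂P/∂n| = 9.45×10⁻³ / (7.07×10⁻⁵ × 1.11) = 120 m/s
Converting: 120 m/s × 1.944 = 230 knots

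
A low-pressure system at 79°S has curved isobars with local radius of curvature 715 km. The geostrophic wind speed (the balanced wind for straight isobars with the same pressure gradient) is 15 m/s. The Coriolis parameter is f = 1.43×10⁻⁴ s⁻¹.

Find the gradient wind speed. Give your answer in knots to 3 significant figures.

25.8 knots

Around a low, centrifugal force acts outward with Coriolis, so pressure-gradient force balances both:
(1/ρ)|∂P/∂n| = fV + V²/R  →  V² + fR·V − fR·V_g = 0
With fR = 1.43×10⁻⁴ × 715×10³ m = 102 m/s:
V = [−fR + √((fR)² + 4 fR V_g)]/2 = [−102 + √(102² + 4×102×15)]/2 = 13.3 m/s
Subgeostrophic (V < V_g = 15 m/s), as expected around a low.
Converting: 13.3 m/s × 1.944 = 25.8 knots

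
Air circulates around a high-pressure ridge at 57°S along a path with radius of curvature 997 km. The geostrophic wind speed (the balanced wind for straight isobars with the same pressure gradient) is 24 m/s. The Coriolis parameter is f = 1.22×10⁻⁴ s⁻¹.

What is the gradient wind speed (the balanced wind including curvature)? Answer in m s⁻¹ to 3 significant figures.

Around a high, pressure-gradient force acts outward with centrifugal, so Coriolis balances both:
fV = (1/ρ)|∂P/∂n| + V²/R  →  V² − fR·V + fR·V_g = 0
With fR = 1.22×10⁻⁴ × 997×10³ m = 122 m/s:
V = [fR − √((fR)² − 4 fR V_g)]/2 = [122 − √(122² − 4×122×24)]/2 = 32.9 m/s
Supergeostrophic (V > V_g = 24 m/s), as expected around a high.

32.9 m s⁻¹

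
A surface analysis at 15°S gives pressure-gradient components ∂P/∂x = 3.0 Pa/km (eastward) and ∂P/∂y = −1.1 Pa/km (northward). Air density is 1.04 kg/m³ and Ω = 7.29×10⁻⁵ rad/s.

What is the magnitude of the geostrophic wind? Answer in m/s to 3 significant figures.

81.4 m/s

Coriolis parameter at 15°S:
f = 2Ω sin φ = 2 × 7.29×10⁻⁵ × sin 15° = 3.77×10⁻⁵ s⁻¹
In the Southern Hemisphere f is negative: f = −3.77×10⁻⁵ s⁻¹.
Component geostrophic relations (x east, y north):
u_g = −(1/(fρ)) ∂P/∂y,  v_g = (1/(fρ)) ∂P/∂x
u_g = −(−1.1×10⁻³)/(−3.77×10⁻⁵ × 1.04) = −28.0 m/s;  v_g = (3.0×10⁻³)/(−3.77×10⁻⁵ × 1.04) = −76.4 m/s
|V_g| = √(u_g² + v_g²) = 81.4 m/s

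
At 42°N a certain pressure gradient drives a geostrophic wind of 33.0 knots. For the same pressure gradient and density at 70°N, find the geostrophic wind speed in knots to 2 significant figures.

23 knots

With the same pressure gradient and density, V_g ∝ 1/f ∝ 1/sin φ.
V₂ = V₁ · sin φ₁ / sin φ₂ = 33.0 × sin 42° / sin 70°
V₂ = 33.0 × 0.6691/0.9397 = 23 knots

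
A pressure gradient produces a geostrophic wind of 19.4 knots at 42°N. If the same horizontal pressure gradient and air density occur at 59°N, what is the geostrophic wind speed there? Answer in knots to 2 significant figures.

With the same pressure gradient and density, V_g ∝ 1/f ∝ 1/sin φ.
V₂ = V₁ · sin φ₁ / sin φ₂ = 19.4 × sin 42° / sin 59°
V₂ = 19.4 × 0.6691/0.8572 = 15 knots

15 knots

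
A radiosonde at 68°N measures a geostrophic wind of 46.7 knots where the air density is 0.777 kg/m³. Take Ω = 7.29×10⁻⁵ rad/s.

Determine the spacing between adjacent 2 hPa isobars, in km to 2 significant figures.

Coriolis parameter at 68°N:
f = 2Ω sin φ = 2 × 7.29×10⁻⁵ × sin 68° = 1.35×10⁻⁴ s⁻¹
Wind speed in SI: 46.7 knots = 24.0 m/s
Geostrophic balance rearranged: |∂P/∂n| = f ρ V_g
|∂P/∂n| = 1.35×10⁻⁴ × 0.777 × 24.0 = 2.52×10⁻³ Pa/m
Isobar spacing: Δn = ΔP/|∂P/∂n| = 200 Pa / 2.52×10⁻³ Pa/m = 79256 m ≈ 79 km

79 km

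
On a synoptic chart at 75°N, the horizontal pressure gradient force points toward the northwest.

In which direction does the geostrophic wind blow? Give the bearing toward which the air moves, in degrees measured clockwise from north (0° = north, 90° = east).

The pressure-gradient force points toward the northwest (bearing 315°).
Geostrophic balance: in the Northern Hemisphere the Coriolis force deflects motion to the right, so the geostrophic wind blows 90° to the right of the pressure-gradient force (low pressure on the left).
Rotating 315° by 90° clockwise gives 045° — the wind blows toward the northeast.

045°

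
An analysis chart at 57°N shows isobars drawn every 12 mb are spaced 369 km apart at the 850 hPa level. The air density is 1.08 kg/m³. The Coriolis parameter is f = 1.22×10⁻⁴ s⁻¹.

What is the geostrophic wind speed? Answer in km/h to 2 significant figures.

89 km/h

Pressure gradient: |∂P/∂n| = 1200 Pa / 369000 m = 3.25×10⁻³ Pa/m
Geostrophic balance (pressure-gradient force = Coriolis force):
V_g = (1/(fρ)) |∂P/∂n| = 3.25×10⁻³ / (1.22×10⁻⁴ × 1.08) = 24.7 m/s
Converting: 24.7 m/s × 3.6 = 89 km/h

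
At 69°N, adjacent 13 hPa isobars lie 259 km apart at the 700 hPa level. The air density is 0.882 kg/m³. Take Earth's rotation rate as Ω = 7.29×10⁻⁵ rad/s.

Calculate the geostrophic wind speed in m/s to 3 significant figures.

Coriolis parameter at 69°N:
f = 2Ω sin φ = 2 × 7.29×10⁻⁵ × sin 69° = 1.36×10⁻⁴ s⁻¹
Pressure gradient: |∂P/∂n| = 1300 Pa / 259000 m = 5.02×10⁻³ Pa/m
Geostrophic balance (pressure-gradient force = Coriolis force):
V_g = (1/(fρ)) |∂P/∂n| = 5.02×10⁻³ / (1.36×10⁻⁴ × 0.882) = 41.8 m/s

41.8 m/s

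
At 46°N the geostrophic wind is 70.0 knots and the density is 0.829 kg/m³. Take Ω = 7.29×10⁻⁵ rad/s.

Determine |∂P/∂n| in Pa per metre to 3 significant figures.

3.13×10⁻³ Pa/m

Coriolis parameter at 46°N:
f = 2Ω sin φ = 2 × 7.29×10⁻⁵ × sin 46° = 1.05×10⁻⁴ s⁻¹
Wind speed in SI: 70.0 knots = 36.0 m/s
Geostrophic balance rearranged: |∂P/∂n| = f ρ V_g
|∂P/∂n| = 1.05×10⁻⁴ × 0.829 × 36.0 = 3.13×10⁻³ Pa/m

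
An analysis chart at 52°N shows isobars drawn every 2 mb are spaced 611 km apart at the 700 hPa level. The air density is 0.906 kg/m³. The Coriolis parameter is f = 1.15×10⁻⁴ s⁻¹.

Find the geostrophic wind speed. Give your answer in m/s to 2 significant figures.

Pressure gradient: |∂P/∂n| = 200 Pa / 611000 m = 3.27×10⁻⁴ Pa/m
Geostrophic balance (pressure-gradient force = Coriolis force):
V_g = (1/(fρ)) |∂P/∂n| = 3.27×10⁻⁴ / (1.15×10⁻⁴ × 0.906) = 3.14 m/s

3.1 m/s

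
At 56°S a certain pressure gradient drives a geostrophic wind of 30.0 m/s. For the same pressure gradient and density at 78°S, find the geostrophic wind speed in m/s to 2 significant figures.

With the same pressure gradient and density, V_g ∝ 1/f ∝ 1/sin φ.
V₂ = V₁ · sin φ₁ / sin φ₂ = 30.0 × sin 56° / sin 78°
V₂ = 30.0 × 0.8290/0.9781 = 25 m/s

25 m/s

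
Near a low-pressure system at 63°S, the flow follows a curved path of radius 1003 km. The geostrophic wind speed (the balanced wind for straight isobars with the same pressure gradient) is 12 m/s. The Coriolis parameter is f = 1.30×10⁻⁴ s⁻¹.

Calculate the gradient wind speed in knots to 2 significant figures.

Around a low, centrifugal force acts outward with Coriolis, so pressure-gradient force balances both:
(1/ρ)|∂P/∂n| = fV + V²/R  →  V² + fR·V − fR·V_g = 0
With fR = 1.30×10⁻⁴ × 1003×10³ m = 130 m/s:
V = [−fR + √((fR)² + 4 fR V_g)]/2 = [−130 + √(130² + 4×130×12)]/2 = 11.1 m/s
Subgeostrophic (V < V_g = 12 m/s), as expected around a low.
Converting: 11.1 m/s × 1.944 = 22 knots

22 knots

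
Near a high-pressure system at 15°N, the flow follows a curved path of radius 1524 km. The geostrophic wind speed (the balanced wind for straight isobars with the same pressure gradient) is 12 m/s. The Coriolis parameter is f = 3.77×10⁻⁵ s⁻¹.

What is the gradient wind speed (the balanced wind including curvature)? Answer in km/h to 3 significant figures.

61.5 km/h

Around a high, pressure-gradient force acts outward with centrifugal, so Coriolis balances both:
fV = (1/ρ)|∂P/∂n| + V²/R  →  V² − fR·V + fR·V_g = 0
With fR = 3.77×10⁻⁵ × 1524×10³ m = 57.5 m/s:
V = [fR − √((fR)² − 4 fR V_g)]/2 = [57.5 − √(57.5² − 4×57.5×12)]/2 = 17.1 m/s
Supergeostrophic (V > V_g = 12 m/s), as expected around a high.
Converting: 17.1 m/s × 3.6 = 61.5 km/h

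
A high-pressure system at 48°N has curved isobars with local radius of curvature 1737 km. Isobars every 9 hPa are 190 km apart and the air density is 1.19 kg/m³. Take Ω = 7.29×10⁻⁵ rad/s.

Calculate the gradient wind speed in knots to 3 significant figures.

97.3 knots

Coriolis parameter at 48°N:
f = 2Ω sin φ = 2 × 7.29×10⁻⁵ × sin 48° = 1.08×10⁻⁴ s⁻¹
Pressure gradient: |∂P/∂n| = 900 Pa / 190000 m = 4.74×10⁻³ Pa/m
Geostrophic speed: V_g = |∂P/∂n|/(fρ) = 4.74×10⁻³/(1.08×10⁻⁴ × 1.19) = 36.7 m/s
Around a high, pressure-gradient force acts outward with centrifugal, so Coriolis balances both:
fV = (1/ρ)|∂P/∂n| + V²/R  →  V² − fR·V + fR·V_g = 0
With fR = 1.08×10⁻⁴ × 1737×10³ m = 188 m/s:
V = [fR − √((fR)² − 4 fR V_g)]/2 = [188 − √(188² − 4×188×36.7)]/2 = 50 m/s
Supergeostrophic (V > V_g = 36.7 m/s), as expected around a high.
Converting: 50 m/s × 1.944 = 97.3 knots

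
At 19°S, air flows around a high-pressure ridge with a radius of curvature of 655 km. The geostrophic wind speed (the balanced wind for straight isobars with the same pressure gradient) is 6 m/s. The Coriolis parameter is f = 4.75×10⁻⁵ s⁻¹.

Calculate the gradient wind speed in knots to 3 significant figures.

15.8 knots

Around a high, pressure-gradient force acts outward with centrifugal, so Coriolis balances both:
fV = (1/ρ)|∂P/∂n| + V²/R  →  V² − fR·V + fR·V_g = 0
With fR = 4.75×10⁻⁵ × 655×10³ m = 31.1 m/s:
V = [fR − √((fR)² − 4 fR V_g)]/2 = [31.1 − √(31.1² − 4×31.1×6)]/2 = 8.12 m/s
Supergeostrophic (V > V_g = 6 m/s), as expected around a high.
Converting: 8.12 m/s × 1.944 = 15.8 knots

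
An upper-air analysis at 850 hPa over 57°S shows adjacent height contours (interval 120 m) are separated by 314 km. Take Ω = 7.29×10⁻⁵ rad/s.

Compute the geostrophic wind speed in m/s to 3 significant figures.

30.7 m/s

Coriolis parameter at 57°S:
f = 2Ω sin φ = 2 × 7.29×10⁻⁵ × sin 57° = 1.22×10⁻⁴ s⁻¹
Height gradient: |∂Z/∂n| = 120 m / 314000 m = 3.82×10⁻⁴
On a pressure surface, geostrophic balance gives V_g = (g/f)|∂Z/∂n|:
V_g = 9.81 × 3.82×10⁻⁴ / 1.22×10⁻⁴ = 30.7 m/s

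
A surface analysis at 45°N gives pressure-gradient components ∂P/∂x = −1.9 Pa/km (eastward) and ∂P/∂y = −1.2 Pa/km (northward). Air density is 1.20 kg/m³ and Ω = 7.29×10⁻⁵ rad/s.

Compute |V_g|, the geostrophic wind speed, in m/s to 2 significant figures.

18 m/s

Coriolis parameter at 45°N:
f = 2Ω sin φ = 2 × 7.29×10⁻⁵ × sin 45° = 1.03×10⁻⁴ s⁻¹
Component geostrophic relations (x east, y north):
u_g = −(1/(fρ)) ∂P/∂y,  v_g = (1/(fρ)) ∂P/∂x
u_g = −(−1.2×10⁻³)/(1.03×10⁻⁴ × 1.20) = 9.70 m/s;  v_g = (−1.9×10⁻³)/(1.03×10⁻⁴ × 1.20) = −15.4 m/s
|V_g| = √(u_g² + v_g²) = 18.2 m/s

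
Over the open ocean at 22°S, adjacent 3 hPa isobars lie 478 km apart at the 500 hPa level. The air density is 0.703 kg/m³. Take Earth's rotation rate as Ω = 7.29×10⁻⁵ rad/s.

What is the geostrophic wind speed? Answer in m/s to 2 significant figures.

16 m/s

Coriolis parameter at 22°S:
f = 2Ω sin φ = 2 × 7.29×10⁻⁵ × sin 22° = 5.46×10⁻⁵ s⁻¹
Pressure gradient: |∂P/∂n| = 300 Pa / 478000 m = 6.28×10⁻⁴ Pa/m
Geostrophic balance (pressure-gradient force = Coriolis force):
V_g = (1/(fρ)) |∂P/∂n| = 6.28×10⁻⁴ / (5.46×10⁻⁵ × 0.703) = 16.3 m/s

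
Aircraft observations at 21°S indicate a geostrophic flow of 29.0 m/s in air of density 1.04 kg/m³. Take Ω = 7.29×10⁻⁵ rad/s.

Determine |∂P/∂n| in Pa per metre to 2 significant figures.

Coriolis parameter at 21°S:
f = 2Ω sin φ = 2 × 7.29×10⁻⁵ × sin 21° = 5.23×10⁻⁵ s⁻¹
Geostrophic balance rearranged: |∂P/∂n| = f ρ V_g
|∂P/∂n| = 5.23×10⁻⁵ × 1.04 × 29.0 = 1.58×10⁻³ Pa/m

1.6×10⁻³ Pa/m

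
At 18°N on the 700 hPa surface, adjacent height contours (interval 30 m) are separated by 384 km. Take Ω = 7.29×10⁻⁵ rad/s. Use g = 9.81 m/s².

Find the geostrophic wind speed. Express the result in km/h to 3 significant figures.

61.2 km/h

Coriolis parameter at 18°N:
f = 2Ω sin φ = 2 × 7.29×10⁻⁵ × sin 18° = 4.51×10⁻⁵ s⁻¹
Height gradient: |∂Z/∂n| = 30 m / 384000 m = 7.81×10⁻⁵
On a pressure surface, geostrophic balance gives V_g = (g/f)|∂Z/∂n|:
V_g = 9.81 × 7.81×10⁻⁵ / 4.51×10⁻⁵ = 17.0 m/s
Converting: 17.0 m/s × 3.6 = 61.2 km/h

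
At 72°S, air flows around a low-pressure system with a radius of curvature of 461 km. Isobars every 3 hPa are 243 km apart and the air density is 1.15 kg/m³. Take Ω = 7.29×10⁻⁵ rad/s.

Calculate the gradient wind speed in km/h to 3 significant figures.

Coriolis parameter at 72°S:
f = 2Ω sin φ = 2 × 7.29×10⁻⁵ × sin 72° = 1.39×10⁻⁴ s⁻¹
Pressure gradient: |∂P/∂n| = 300 Pa / 243000 m = 1.23×10⁻³ Pa/m
Geostrophic speed: V_g = |∂P/∂n|/(fρ) = 1.23×10⁻³/(1.39×10⁻⁴ × 1.15) = 7.74 m/s
Around a low, centrifugal force acts outward with Coriolis, so pressure-gradient force balances both:
(1/ρ)|∂P/∂n| = fV + V²/R  →  V² + fR·V − fR·V_g = 0
With fR = 1.39×10⁻⁴ × 461×10³ m = 63.9 m/s:
V = [−fR + √((fR)² + 4 fR V_g)]/2 = [−63.9 + √(63.9² + 4×63.9×7.74)]/2 = 6.98 m/s
Subgeostrophic (V < V_g = 7.74 m/s), as expected around a low.
Converting: 6.98 m/s × 3.6 = 25.1 km/h

25.1 km/h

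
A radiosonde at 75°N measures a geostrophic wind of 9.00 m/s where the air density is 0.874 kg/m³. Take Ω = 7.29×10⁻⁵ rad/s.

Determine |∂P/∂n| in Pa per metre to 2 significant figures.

1.1×10⁻³ Pa/m

Coriolis parameter at 75°N:
f = 2Ω sin φ = 2 × 7.29×10⁻⁵ × sin 75° = 1.41×10⁻⁴ s⁻¹
Geostrophic balance rearranged: |∂P/∂n| = f ρ V_g
|∂P/∂n| = 1.41×10⁻⁴ × 0.874 × 9.00 = 1.11×10⁻³ Pa/m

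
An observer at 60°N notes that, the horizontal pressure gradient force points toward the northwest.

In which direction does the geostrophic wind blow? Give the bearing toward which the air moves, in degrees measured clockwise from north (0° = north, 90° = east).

The pressure-gradient force points toward the northwest (bearing 315°).
Geostrophic balance: in the Northern Hemisphere the Coriolis force deflects motion to the right, so the geostrophic wind blows 90° to the right of the pressure-gradient force (low pressure on the left).
Rotating 315° by 90° clockwise gives 045° — the wind blows toward the northeast.

045°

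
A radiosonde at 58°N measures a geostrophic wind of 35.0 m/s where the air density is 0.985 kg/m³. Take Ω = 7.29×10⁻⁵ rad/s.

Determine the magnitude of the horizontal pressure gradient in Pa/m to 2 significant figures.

4.3×10⁻³ Pa/m

Coriolis parameter at 58°N:
f = 2Ω sin φ = 2 × 7.29×10⁻⁵ × sin 58° = 1.24×10⁻⁴ s⁻¹
Geostrophic balance rearranged: |∂P/∂n| = f ρ V_g
|∂P/∂n| = 1.24×10⁻⁴ × 0.985 × 35.0 = 4.26×10⁻³ Pa/m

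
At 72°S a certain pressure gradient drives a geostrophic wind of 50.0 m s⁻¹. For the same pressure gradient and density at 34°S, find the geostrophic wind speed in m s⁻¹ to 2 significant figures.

85 m s⁻¹

With the same pressure gradient and density, V_g ∝ 1/f ∝ 1/sin φ.
V₂ = V₁ · sin φ₁ / sin φ₂ = 50.0 × sin 72° / sin 34°
V₂ = 50.0 × 0.9511/0.5592 = 85 m s⁻¹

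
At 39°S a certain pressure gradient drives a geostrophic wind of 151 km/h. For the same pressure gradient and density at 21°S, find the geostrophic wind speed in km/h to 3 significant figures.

With the same pressure gradient and density, V_g ∝ 1/f ∝ 1/sin φ.
V₂ = V₁ · sin φ₁ / sin φ₂ = 151 × sin 39° / sin 21°
V₂ = 151 × 0.6293/0.3584 = 265 km/h

265 km/h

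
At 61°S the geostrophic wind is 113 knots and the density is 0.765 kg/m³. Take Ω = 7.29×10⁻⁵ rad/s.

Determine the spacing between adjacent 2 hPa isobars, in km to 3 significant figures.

35.3 km

Coriolis parameter at 61°S:
f = 2Ω sin φ = 2 × 7.29×10⁻⁵ × sin 61° = 1.28×10⁻⁴ s⁻¹
Wind speed in SI: 113 knots = 58.1 m/s
Geostrophic balance rearranged: |∂P/∂n| = f ρ V_g
|∂P/∂n| = 1.28×10⁻⁴ × 0.765 × 58.1 = 5.67×10⁻³ Pa/m
Isobar spacing: Δn = ΔP/|∂P/∂n| = 200 Pa / 5.67×10⁻³ Pa/m = 35268 m ≈ 35.3 km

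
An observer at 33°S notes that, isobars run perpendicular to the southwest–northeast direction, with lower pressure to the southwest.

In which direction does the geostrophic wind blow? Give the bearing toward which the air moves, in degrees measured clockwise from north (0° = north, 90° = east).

135°

The pressure-gradient force points toward the southwest (bearing 225°).
Geostrophic balance: in the Southern Hemisphere the Coriolis force deflects motion to the left, so the geostrophic wind blows 90° to the left of the pressure-gradient force (low pressure on the right).
Rotating 225° by 90° counterclockwise gives 135° — the wind blows toward the southeast.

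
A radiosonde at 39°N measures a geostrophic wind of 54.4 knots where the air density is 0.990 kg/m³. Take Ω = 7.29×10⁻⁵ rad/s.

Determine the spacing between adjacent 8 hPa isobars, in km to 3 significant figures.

Coriolis parameter at 39°N:
f = 2Ω sin φ = 2 × 7.29×10⁻⁵ × sin 39° = 9.18×10⁻⁵ s⁻¹
Wind speed in SI: 54.4 knots = 28.0 m/s
Geostrophic balance rearranged: |∂P/∂n| = f ρ V_g
|∂P/∂n| = 9.18×10⁻⁵ × 0.990 × 28.0 = 2.54×10⁻³ Pa/m
Isobar spacing: Δn = ΔP/|∂P/∂n| = 800 Pa / 2.54×10⁻³ Pa/m = 314694 m ≈ 315 km

315 km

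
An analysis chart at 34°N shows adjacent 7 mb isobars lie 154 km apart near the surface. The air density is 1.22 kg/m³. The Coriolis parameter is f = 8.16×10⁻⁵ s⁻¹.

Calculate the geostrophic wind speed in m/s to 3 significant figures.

45.7 m/s

Pressure gradient: |∂P/∂n| = 700 Pa / 154000 m = 4.55×10⁻³ Pa/m
Geostrophic balance (pressure-gradient force = Coriolis force):
V_g = (1/(fρ)) |∂P/∂n| = 4.55×10⁻³ / (8.16×10⁻⁵ × 1.22) = 45.7 m/s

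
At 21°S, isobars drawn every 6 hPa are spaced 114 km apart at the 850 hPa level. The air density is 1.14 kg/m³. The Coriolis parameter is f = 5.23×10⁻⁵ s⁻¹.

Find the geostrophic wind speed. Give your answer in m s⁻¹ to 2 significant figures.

88 m s⁻¹

Pressure gradient: |∂P/∂n| = 600 Pa / 114000 m = 5.26×10⁻³ Pa/m
Geostrophic balance (pressure-gradient force = Coriolis force):
V_g = (1/(fρ)) |∂P/∂n| = 5.26×10⁻³ / (5.23×10⁻⁵ × 1.14) = 88.3 m/s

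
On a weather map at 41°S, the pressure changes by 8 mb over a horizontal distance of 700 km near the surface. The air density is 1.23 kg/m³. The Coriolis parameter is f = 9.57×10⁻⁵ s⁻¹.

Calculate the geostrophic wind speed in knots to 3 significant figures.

18.9 knots

Pressure gradient: |∂P/∂n| = 800 Pa / 700000 m = 1.14×10⁻³ Pa/m
Geostrophic balance (pressure-gradient force = Coriolis force):
V_g = (1/(fρ)) |∂P/∂n| = 1.14×10⁻³ / (9.57×10⁻⁵ × 1.23) = 9.71 m/s
Converting: 9.71 m/s × 1.944 = 18.9 knots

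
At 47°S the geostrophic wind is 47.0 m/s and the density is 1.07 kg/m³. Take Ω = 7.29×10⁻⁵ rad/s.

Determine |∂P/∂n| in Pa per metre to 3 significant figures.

5.36×10⁻³ Pa/m

Coriolis parameter at 47°S:
f = 2Ω sin φ = 2 × 7.29×10⁻⁵ × sin 47° = 1.07×10⁻⁴ s⁻¹
Geostrophic balance rearranged: |∂P/∂n| = f ρ V_g
|∂P/∂n| = 1.07×10⁻⁴ × 1.07 × 47.0 = 5.36×10⁻³ Pa/m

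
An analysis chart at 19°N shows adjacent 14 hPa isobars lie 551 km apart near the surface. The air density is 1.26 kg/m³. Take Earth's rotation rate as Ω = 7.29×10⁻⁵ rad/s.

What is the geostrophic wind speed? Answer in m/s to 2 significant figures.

Coriolis parameter at 19°N:
f = 2Ω sin φ = 2 × 7.29×10⁻⁵ × sin 19° = 4.75×10⁻⁵ s⁻¹
Pressure gradient: |∂P/∂n| = 1400 Pa / 551000 m = 2.54×10⁻³ Pa/m
Geostrophic balance (pressure-gradient force = Coriolis force):
V_g = (1/(fρ)) |∂P/∂n| = 2.54×10⁻³ / (4.75×10⁻⁵ × 1.26) = 42.5 m/s

42 m/s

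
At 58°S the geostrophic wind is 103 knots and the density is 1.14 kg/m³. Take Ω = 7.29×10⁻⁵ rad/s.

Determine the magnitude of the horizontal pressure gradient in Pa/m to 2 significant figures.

7.5×10⁻³ Pa/m

Coriolis parameter at 58°S:
f = 2Ω sin φ = 2 × 7.29×10⁻⁵ × sin 58° = 1.24×10⁻⁴ s⁻¹
Wind speed in SI: 103 knots = 53.0 m/s
Geostrophic balance rearranged: |∂P/∂n| = f ρ V_g
|∂P/∂n| = 1.24×10⁻⁴ × 1.14 × 53.0 = 7.47×10⁻³ Pa/m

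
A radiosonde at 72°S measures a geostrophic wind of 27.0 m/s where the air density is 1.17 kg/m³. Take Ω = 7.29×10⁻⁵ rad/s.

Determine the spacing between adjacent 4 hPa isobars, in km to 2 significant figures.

Coriolis parameter at 72°S:
f = 2Ω sin φ = 2 × 7.29×10⁻⁵ × sin 72° = 1.39×10⁻⁴ s⁻¹
Geostrophic balance rearranged: |∂P/∂n| = f ρ V_g
|∂P/∂n| = 1.39×10⁻⁴ × 1.17 × 27.0 = 4.38×10⁻³ Pa/m
Isobar spacing: Δn = ΔP/|∂P/∂n| = 400 Pa / 4.38×10⁻³ Pa/m = 91316 m ≈ 91 km

91 km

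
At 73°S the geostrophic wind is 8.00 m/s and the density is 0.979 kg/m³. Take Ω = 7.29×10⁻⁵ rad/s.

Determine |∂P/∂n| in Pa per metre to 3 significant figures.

1.09×10⁻³ Pa/m

Coriolis parameter at 73°S:
f = 2Ω sin φ = 2 × 7.29×10⁻⁵ × sin 73° = 1.39×10⁻⁴ s⁻¹
Geostrophic balance rearranged: |∂P/∂n| = f ρ V_g
|∂P/∂n| = 1.39×10⁻⁴ × 0.979 × 8.00 = 1.09×10⁻³ Pa/m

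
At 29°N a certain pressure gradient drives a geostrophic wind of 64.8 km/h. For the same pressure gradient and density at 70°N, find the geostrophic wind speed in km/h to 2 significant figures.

With the same pressure gradient and density, V_g ∝ 1/f ∝ 1/sin φ.
V₂ = V₁ · sin φ₁ / sin φ₂ = 64.8 × sin 29° / sin 70°
V₂ = 64.8 × 0.4848/0.9397 = 33 km/h

33 km/h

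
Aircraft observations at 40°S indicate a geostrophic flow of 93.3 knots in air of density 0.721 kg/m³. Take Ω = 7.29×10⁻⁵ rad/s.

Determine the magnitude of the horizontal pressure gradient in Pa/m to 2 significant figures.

3.2×10⁻³ Pa/m

Coriolis parameter at 40°S:
f = 2Ω sin φ = 2 × 7.29×10⁻⁵ × sin 40° = 9.37×10⁻⁵ s⁻¹
Wind speed in SI: 93.3 knots = 48.0 m/s
Geostrophic balance rearranged: |∂P/∂n| = f ρ V_g
|∂P/∂n| = 9.37×10⁻⁵ × 0.721 × 48.0 = 3.24×10⁻³ Pa/m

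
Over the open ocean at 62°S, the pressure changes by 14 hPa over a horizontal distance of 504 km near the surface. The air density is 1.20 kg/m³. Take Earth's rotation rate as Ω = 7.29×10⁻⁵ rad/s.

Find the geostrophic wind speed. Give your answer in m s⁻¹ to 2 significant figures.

Coriolis parameter at 62°S:
f = 2Ω sin φ = 2 × 7.29×10⁻⁵ × sin 62° = 1.29×10⁻⁴ s⁻¹
Pressure gradient: |∂P/∂n| = 1400 Pa / 504000 m = 2.78×10⁻³ Pa/m
Geostrophic balance (pressure-gradient force = Coriolis force):
V_g = (1/(fρ)) |∂P/∂n| = 2.78×10⁻³ / (1.29×10⁻⁴ × 1.20) = 18.0 m/s

18 m s⁻¹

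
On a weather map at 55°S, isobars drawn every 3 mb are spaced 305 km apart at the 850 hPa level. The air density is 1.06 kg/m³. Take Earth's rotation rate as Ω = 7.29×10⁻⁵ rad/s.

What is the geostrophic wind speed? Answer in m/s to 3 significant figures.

7.77 m/s

Coriolis parameter at 55°S:
f = 2Ω sin φ = 2 × 7.29×10⁻⁵ × sin 55° = 1.19×10⁻⁴ s⁻¹
Pressure gradient: |∂P/∂n| = 300 Pa / 305000 m = 9.84×10⁻⁴ Pa/m
Geostrophic balance (pressure-gradient force = Coriolis force):
V_g = (1/(fρ)) |∂P/∂n| = 9.84×10⁻⁴ / (1.19×10⁻⁴ × 1.06) = 7.77 m/s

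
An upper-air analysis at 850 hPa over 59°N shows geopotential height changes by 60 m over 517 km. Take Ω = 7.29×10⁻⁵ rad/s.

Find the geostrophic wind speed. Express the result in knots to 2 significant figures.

Coriolis parameter at 59°N:
f = 2Ω sin φ = 2 × 7.29×10⁻⁵ × sin 59° = 1.25×10⁻⁴ s⁻¹
Height gradient: |∂Z/∂n| = 60 m / 517000 m = 1.16×10⁻⁴
On a pressure surface, geostrophic balance gives V_g = (g/f)|∂Z/∂n|:
V_g = 9.81 × 1.16×10⁻⁴ / 1.25×10⁻⁴ = 9.11 m/s
Converting: 9.11 m/s × 1.944 = 18 knots

18 knots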